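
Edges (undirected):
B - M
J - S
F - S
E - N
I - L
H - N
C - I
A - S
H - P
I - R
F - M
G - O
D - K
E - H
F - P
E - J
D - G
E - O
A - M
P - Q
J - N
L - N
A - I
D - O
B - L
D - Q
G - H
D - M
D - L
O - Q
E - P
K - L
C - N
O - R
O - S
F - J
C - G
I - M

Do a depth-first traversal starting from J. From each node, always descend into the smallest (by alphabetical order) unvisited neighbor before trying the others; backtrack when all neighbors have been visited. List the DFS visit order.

Visit J
J → E
E → H
H → G
G → C
C → I
I → A
A → M
M → B
B → L
L → D
D → K
D → O
O → Q
Q → P
P → F
F → S
O → R
L → N

J E H G C I A M B L D K O Q P F S R N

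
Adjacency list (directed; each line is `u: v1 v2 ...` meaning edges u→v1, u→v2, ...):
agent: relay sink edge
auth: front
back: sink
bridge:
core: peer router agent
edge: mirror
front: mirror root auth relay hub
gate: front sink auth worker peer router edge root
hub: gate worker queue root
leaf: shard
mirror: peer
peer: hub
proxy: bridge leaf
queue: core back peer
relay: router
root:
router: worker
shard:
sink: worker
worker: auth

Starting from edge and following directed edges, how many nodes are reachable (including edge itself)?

BFS from edge visits: edge, mirror, peer, hub, worker, root, queue, gate, auth, core, back, sink, router, front, agent, relay
Reachable nodes: 16 of 20 total.

16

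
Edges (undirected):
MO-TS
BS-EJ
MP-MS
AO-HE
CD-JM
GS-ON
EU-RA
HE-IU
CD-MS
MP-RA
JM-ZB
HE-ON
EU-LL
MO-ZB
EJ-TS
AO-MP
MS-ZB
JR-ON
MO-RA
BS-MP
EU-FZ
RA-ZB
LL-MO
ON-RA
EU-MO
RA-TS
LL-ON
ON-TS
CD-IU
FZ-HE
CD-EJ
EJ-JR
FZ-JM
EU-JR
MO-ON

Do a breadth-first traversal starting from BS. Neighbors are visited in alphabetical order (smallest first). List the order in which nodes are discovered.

Visit BS; enqueue EJ, MP → queue [EJ, MP]
Visit EJ; enqueue CD, JR, TS → queue [MP, CD, JR, TS]
Visit MP; enqueue AO, MS, RA → queue [CD, JR, TS, AO, MS, RA]
Visit CD; enqueue IU, JM → queue [JR, TS, AO, MS, RA, IU, JM]
Visit JR; enqueue EU, ON → queue [TS, AO, MS, RA, IU, JM, EU, ON]
Visit TS; enqueue MO → queue [AO, MS, RA, IU, JM, EU, ON, MO]
Visit AO; enqueue HE → queue [MS, RA, IU, JM, EU, ON, MO, HE]
Visit MS; enqueue ZB → queue [RA, IU, JM, EU, ON, MO, HE, ZB]
Visit RA → queue [IU, JM, EU, ON, MO, HE, ZB]
Visit IU → queue [JM, EU, ON, MO, HE, ZB]
Visit JM; enqueue FZ → queue [EU, ON, MO, HE, ZB, FZ]
Visit EU; enqueue LL → queue [ON, MO, HE, ZB, FZ, LL]
Visit ON; enqueue GS → queue [MO, HE, ZB, FZ, LL, GS]
Visit MO → queue [HE, ZB, FZ, LL, GS]
Visit HE → queue [ZB, FZ, LL, GS]
Visit ZB → queue [FZ, LL, GS]
Visit FZ → queue [LL, GS]
Visit LL → queue [GS]
Visit GS → queue []

BS → EJ → MP → CD → JR → TS → AO → MS → RA → IU → JM → EU → ON → MO → HE → ZB → FZ → LL → GS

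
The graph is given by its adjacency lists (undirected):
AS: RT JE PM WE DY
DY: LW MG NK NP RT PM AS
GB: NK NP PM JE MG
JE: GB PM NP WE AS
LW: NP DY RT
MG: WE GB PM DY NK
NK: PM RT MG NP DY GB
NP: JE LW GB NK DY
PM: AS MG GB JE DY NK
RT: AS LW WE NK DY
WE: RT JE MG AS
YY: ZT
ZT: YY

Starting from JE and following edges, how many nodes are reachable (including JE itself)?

11

BFS from JE visits: JE, AS, GB, NP, PM, WE, DY, RT, MG, NK, LW
Reachable nodes: 11 of 13 total.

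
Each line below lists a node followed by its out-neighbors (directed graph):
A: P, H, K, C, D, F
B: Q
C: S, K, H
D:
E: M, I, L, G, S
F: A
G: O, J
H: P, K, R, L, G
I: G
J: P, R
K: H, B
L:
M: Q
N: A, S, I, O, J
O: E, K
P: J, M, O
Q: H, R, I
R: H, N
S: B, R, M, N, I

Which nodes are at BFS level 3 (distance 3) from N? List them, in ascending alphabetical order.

Level 0: N
Level 1: A, I, J, O, S
Level 2: B, C, D, E, F, G, H, K, M, P, R
Level 3: L, Q

L, Q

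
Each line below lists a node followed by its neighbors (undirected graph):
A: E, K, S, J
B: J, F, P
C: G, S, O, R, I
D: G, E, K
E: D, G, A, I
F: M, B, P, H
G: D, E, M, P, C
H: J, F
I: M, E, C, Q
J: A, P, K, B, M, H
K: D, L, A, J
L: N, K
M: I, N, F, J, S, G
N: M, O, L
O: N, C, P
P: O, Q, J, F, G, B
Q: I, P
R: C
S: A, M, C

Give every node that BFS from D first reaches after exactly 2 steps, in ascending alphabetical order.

Level 0: D
Level 1: E, G, K
Level 2: A, C, I, J, L, M, P
Level 3: B, F, H, N, O, Q, R, S

A, C, I, J, L, M, P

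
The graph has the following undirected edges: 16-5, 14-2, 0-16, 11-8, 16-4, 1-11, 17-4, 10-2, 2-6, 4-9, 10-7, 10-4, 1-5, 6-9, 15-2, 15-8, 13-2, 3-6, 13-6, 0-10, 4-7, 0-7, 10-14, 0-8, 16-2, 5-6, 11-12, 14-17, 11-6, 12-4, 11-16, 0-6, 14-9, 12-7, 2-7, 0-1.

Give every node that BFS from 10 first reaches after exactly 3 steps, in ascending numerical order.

3, 5, 11

Level 0: 10
Level 1: 0, 2, 4, 7, 14
Level 2: 1, 6, 8, 9, 12, 13, 15, 16, 17
Level 3: 3, 5, 11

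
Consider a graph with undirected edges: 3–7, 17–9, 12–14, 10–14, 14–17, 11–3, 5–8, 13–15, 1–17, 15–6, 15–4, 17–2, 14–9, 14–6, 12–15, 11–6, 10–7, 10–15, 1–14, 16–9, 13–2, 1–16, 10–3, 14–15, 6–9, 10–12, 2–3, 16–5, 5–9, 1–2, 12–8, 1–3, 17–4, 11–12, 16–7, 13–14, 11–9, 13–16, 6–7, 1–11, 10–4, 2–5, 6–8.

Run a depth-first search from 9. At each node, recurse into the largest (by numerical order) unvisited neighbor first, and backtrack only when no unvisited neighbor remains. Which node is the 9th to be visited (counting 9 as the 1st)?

12

Visit 9
9 → 17
17 → 14
14 → 15
15 → 13
13 → 16
16 → 7
7 → 10
10 → 12
12 → 11
11 → 6
6 → 8
8 → 5
5 → 2
2 → 3
3 → 1
10 → 4

Visit order: 9, 17, 14, 15, 13, 16, 7, 10, 12, 11, 6, 8, 5, 2, 3, 1, 4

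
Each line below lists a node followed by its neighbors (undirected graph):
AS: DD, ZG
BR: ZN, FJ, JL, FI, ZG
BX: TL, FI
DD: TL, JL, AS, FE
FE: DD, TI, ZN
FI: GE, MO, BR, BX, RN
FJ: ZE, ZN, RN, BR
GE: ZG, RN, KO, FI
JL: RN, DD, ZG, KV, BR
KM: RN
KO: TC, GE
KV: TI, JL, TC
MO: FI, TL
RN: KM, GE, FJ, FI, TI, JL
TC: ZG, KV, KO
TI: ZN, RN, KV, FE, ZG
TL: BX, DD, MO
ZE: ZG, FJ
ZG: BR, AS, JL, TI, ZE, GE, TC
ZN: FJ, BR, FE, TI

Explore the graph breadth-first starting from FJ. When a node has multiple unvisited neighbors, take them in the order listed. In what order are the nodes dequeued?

Visit FJ; enqueue ZE, ZN, RN, BR → queue [ZE, ZN, RN, BR]
Visit ZE; enqueue ZG → queue [ZN, RN, BR, ZG]
Visit ZN; enqueue FE, TI → queue [RN, BR, ZG, FE, TI]
Visit RN; enqueue KM, GE, FI, JL → queue [BR, ZG, FE, TI, KM, GE, FI, JL]
Visit BR → queue [ZG, FE, TI, KM, GE, FI, JL]
Visit ZG; enqueue AS, TC → queue [FE, TI, KM, GE, FI, JL, AS, TC]
Visit FE; enqueue DD → queue [TI, KM, GE, FI, JL, AS, TC, DD]
Visit TI; enqueue KV → queue [KM, GE, FI, JL, AS, TC, DD, KV]
Visit KM → queue [GE, FI, JL, AS, TC, DD, KV]
Visit GE; enqueue KO → queue [FI, JL, AS, TC, DD, KV, KO]
Visit FI; enqueue MO, BX → queue [JL, AS, TC, DD, KV, KO, MO, BX]
Visit JL → queue [AS, TC, DD, KV, KO, MO, BX]
Visit AS → queue [TC, DD, KV, KO, MO, BX]
Visit TC → queue [DD, KV, KO, MO, BX]
Visit DD; enqueue TL → queue [KV, KO, MO, BX, TL]
Visit KV → queue [KO, MO, BX, TL]
Visit KO → queue [MO, BX, TL]
Visit MO → queue [BX, TL]
Visit BX → queue [TL]
Visit TL → queue []

FJ ZE ZN RN BR ZG FE TI KM GE FI JL AS TC DD KV KO MO BX TL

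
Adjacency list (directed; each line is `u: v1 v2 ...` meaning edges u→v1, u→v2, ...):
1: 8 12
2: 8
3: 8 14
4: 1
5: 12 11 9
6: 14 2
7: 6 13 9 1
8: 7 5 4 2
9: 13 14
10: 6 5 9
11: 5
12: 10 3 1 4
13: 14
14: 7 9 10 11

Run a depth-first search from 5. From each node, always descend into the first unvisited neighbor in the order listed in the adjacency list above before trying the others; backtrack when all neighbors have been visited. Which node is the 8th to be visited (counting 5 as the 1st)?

9

Visit 5
5 → 12
12 → 10
10 → 6
6 → 14
14 → 7
7 → 13
7 → 9
7 → 1
1 → 8
8 → 4
8 → 2
14 → 11
12 → 3

Visit order: 5, 12, 10, 6, 14, 7, 13, 9, 1, 8, 4, 2, 11, 3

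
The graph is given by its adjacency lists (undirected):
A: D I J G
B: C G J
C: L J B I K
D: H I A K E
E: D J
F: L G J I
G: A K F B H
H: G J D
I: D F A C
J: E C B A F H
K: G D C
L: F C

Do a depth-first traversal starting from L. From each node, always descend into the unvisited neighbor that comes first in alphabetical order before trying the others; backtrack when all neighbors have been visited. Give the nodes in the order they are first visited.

L C B G A D E J F I H K

Visit L
L → C
C → B
B → G
G → A
A → D
D → E
E → J
J → F
F → I
J → H
D → K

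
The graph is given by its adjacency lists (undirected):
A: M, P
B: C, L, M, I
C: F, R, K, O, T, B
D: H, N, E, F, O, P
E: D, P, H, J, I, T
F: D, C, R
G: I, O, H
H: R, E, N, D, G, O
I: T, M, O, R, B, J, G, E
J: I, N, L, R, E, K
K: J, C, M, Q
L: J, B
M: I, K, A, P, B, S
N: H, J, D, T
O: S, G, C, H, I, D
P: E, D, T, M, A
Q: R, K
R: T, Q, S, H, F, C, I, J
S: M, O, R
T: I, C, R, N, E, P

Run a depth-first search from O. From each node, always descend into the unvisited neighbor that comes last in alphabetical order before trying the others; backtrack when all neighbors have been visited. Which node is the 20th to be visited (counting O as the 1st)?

A

Visit O
O → S
S → R
R → T
T → P
P → M
M → K
K → Q
K → J
J → N
N → H
H → G
G → I
I → E
E → D
D → F
F → C
C → B
B → L
M → A

Visit order: O, S, R, T, P, M, K, Q, J, N, H, G, I, E, D, F, C, B, L, A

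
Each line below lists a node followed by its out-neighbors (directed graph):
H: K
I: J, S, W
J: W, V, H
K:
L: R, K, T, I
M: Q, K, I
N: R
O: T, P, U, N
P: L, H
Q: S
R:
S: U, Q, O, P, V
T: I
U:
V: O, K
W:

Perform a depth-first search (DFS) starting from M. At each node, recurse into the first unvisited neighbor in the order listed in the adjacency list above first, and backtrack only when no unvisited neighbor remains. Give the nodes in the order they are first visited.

Visit M
M → Q
Q → S
S → U
S → O
O → T
T → I
I → J
J → W
J → V
V → K
J → H
O → P
P → L
L → R
O → N

M -> Q -> S -> U -> O -> T -> I -> J -> W -> V -> K -> H -> P -> L -> R -> N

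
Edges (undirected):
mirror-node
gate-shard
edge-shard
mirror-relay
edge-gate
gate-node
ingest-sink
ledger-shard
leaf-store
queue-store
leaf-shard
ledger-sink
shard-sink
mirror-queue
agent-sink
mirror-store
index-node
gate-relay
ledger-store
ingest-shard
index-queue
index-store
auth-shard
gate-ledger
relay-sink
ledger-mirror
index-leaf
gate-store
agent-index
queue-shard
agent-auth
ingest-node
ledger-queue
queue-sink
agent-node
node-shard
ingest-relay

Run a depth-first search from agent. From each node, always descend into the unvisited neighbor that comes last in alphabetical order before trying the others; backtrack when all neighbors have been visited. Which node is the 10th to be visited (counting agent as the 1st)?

Visit agent
agent → sink
sink → shard
shard → queue
queue → store
store → mirror
mirror → relay
relay → ingest
ingest → node
node → index
index → leaf
node → gate
gate → ledger
gate → edge
shard → auth

Visit order: agent, sink, shard, queue, store, mirror, relay, ingest, node, index, leaf, gate, ledger, edge, auth

index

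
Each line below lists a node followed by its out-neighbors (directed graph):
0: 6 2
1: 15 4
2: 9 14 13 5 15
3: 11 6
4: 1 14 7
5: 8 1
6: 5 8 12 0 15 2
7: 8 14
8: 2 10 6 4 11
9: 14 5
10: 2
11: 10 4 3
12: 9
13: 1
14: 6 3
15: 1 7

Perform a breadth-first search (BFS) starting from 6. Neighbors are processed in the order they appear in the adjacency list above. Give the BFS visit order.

Visit 6; enqueue 5, 8, 12, 0, 15, 2 → queue [5, 8, 12, 0, 15, 2]
Visit 5; enqueue 1 → queue [8, 12, 0, 15, 2, 1]
Visit 8; enqueue 10, 4, 11 → queue [12, 0, 15, 2, 1, 10, 4, 11]
Visit 12; enqueue 9 → queue [0, 15, 2, 1, 10, 4, 11, 9]
Visit 0 → queue [15, 2, 1, 10, 4, 11, 9]
Visit 15; enqueue 7 → queue [2, 1, 10, 4, 11, 9, 7]
Visit 2; enqueue 14, 13 → queue [1, 10, 4, 11, 9, 7, 14, 13]
Visit 1 → queue [10, 4, 11, 9, 7, 14, 13]
Visit 10 → queue [4, 11, 9, 7, 14, 13]
Visit 4 → queue [11, 9, 7, 14, 13]
Visit 11; enqueue 3 → queue [9, 7, 14, 13, 3]
Visit 9 → queue [7, 14, 13, 3]
Visit 7 → queue [14, 13, 3]
Visit 14 → queue [13, 3]
Visit 13 → queue [3]
Visit 3 → queue []

6, 5, 8, 12, 0, 15, 2, 1, 10, 4, 11, 9, 7, 14, 13, 3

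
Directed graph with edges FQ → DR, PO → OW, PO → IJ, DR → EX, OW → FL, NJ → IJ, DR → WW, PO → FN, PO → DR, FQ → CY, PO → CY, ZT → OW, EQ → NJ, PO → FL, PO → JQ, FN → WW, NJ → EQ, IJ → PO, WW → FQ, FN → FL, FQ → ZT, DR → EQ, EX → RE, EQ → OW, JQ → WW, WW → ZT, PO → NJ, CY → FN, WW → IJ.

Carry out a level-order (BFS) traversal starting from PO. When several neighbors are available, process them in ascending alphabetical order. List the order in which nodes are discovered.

PO CY DR FL FN IJ JQ NJ OW EQ EX WW RE FQ ZT

Visit PO; enqueue CY, DR, FL, FN, IJ, JQ, NJ, OW → queue [CY, DR, FL, FN, IJ, JQ, NJ, OW]
Visit CY → queue [DR, FL, FN, IJ, JQ, NJ, OW]
Visit DR; enqueue EQ, EX, WW → queue [FL, FN, IJ, JQ, NJ, OW, EQ, EX, WW]
Visit FL → queue [FN, IJ, JQ, NJ, OW, EQ, EX, WW]
Visit FN → queue [IJ, JQ, NJ, OW, EQ, EX, WW]
Visit IJ → queue [JQ, NJ, OW, EQ, EX, WW]
Visit JQ → queue [NJ, OW, EQ, EX, WW]
Visit NJ → queue [OW, EQ, EX, WW]
Visit OW → queue [EQ, EX, WW]
Visit EQ → queue [EX, WW]
Visit EX; enqueue RE → queue [WW, RE]
Visit WW; enqueue FQ, ZT → queue [RE, FQ, ZT]
Visit RE → queue [FQ, ZT]
Visit FQ → queue [ZT]
Visit ZT → queue []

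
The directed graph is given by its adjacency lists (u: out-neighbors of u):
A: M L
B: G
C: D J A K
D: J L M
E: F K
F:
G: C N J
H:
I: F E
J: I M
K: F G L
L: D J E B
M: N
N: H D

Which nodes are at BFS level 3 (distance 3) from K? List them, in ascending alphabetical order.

A, H, I, M

Level 0: K
Level 1: F, G, L
Level 2: B, C, D, E, J, N
Level 3: A, H, I, M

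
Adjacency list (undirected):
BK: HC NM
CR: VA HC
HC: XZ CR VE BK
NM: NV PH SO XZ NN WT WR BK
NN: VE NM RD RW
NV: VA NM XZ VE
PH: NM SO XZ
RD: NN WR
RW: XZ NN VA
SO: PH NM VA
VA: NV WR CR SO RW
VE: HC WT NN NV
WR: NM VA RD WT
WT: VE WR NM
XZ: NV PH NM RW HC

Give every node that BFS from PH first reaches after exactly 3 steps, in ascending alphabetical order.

CR, RD, VE

Level 0: PH
Level 1: NM, SO, XZ
Level 2: BK, HC, NN, NV, RW, VA, WR, WT
Level 3: CR, RD, VE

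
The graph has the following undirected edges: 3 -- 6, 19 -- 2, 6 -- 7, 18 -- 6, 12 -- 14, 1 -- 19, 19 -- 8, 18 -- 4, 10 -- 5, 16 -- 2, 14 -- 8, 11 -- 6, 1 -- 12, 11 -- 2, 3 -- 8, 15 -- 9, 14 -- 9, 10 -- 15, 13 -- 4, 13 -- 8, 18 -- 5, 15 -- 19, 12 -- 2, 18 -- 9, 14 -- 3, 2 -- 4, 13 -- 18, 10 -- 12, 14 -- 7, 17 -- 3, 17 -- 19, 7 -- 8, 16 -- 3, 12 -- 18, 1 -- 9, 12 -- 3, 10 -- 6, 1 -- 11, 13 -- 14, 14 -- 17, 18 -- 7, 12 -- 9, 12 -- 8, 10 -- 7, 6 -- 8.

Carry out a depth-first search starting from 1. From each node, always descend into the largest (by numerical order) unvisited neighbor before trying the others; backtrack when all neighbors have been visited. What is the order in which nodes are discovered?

1, 19, 17, 14, 13, 18, 12, 10, 15, 9, 7, 8, 6, 11, 2, 16, 3, 4, 5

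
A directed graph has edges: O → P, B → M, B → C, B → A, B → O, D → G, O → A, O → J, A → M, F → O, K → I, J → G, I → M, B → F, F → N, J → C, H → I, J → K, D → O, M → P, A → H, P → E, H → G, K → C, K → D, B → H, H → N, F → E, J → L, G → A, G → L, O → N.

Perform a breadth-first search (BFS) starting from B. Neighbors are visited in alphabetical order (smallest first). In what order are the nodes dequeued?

B → A → C → F → H → M → O → E → N → G → I → P → J → L → K → D

Visit B; enqueue A, C, F, H, M, O → queue [A, C, F, H, M, O]
Visit A → queue [C, F, H, M, O]
Visit C → queue [F, H, M, O]
Visit F; enqueue E, N → queue [H, M, O, E, N]
Visit H; enqueue G, I → queue [M, O, E, N, G, I]
Visit M; enqueue P → queue [O, E, N, G, I, P]
Visit O; enqueue J → queue [E, N, G, I, P, J]
Visit E → queue [N, G, I, P, J]
Visit N → queue [G, I, P, J]
Visit G; enqueue L → queue [I, P, J, L]
Visit I → queue [P, J, L]
Visit P → queue [J, L]
Visit J; enqueue K → queue [L, K]
Visit L → queue [K]
Visit K; enqueue D → queue [D]
Visit D → queue []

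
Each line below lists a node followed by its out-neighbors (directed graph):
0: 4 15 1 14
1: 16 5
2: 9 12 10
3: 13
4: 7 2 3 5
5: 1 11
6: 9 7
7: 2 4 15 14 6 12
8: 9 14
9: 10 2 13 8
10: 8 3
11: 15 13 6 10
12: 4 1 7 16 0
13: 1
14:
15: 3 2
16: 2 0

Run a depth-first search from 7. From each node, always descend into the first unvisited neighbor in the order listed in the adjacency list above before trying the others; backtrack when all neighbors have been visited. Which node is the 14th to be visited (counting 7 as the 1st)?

11

Visit 7
7 → 2
2 → 9
9 → 10
10 → 8
8 → 14
10 → 3
3 → 13
13 → 1
1 → 16
16 → 0
0 → 4
4 → 5
5 → 11
11 → 15
11 → 6
2 → 12

Visit order: 7, 2, 9, 10, 8, 14, 3, 13, 1, 16, 0, 4, 5, 11, 15, 6, 12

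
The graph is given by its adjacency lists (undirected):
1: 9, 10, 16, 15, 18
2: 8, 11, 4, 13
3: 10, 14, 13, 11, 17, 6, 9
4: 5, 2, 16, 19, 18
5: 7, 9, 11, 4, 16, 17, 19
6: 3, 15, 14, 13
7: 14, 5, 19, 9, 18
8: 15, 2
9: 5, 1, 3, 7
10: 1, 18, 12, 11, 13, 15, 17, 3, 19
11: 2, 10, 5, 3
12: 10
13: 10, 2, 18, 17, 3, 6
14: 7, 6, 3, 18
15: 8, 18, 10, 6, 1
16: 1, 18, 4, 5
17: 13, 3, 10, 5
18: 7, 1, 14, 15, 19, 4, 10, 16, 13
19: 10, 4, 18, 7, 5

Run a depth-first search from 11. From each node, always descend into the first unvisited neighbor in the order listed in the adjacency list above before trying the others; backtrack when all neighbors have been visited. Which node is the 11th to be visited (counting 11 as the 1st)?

Visit 11
11 → 2
2 → 8
8 → 15
15 → 18
18 → 7
7 → 14
14 → 6
6 → 3
3 → 10
10 → 1
1 → 9
9 → 5
5 → 4
4 → 16
4 → 19
5 → 17
17 → 13
10 → 12

Visit order: 11, 2, 8, 15, 18, 7, 14, 6, 3, 10, 1, 9, 5, 4, 16, 19, 17, 13, 12

1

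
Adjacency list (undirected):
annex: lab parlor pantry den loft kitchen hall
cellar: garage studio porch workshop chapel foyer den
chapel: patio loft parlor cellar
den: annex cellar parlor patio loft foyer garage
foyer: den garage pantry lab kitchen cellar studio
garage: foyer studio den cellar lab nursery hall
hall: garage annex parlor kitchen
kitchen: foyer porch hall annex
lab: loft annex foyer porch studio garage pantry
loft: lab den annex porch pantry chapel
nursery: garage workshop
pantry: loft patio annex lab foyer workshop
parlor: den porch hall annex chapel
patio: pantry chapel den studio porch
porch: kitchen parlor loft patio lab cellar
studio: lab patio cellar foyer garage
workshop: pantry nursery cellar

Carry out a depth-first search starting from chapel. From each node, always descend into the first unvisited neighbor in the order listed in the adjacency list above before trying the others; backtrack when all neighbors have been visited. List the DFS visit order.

chapel -> patio -> pantry -> loft -> lab -> annex -> parlor -> den -> cellar -> garage -> foyer -> kitchen -> porch -> hall -> studio -> nursery -> workshop

Visit chapel
chapel → patio
patio → pantry
pantry → loft
loft → lab
lab → annex
annex → parlor
parlor → den
den → cellar
cellar → garage
garage → foyer
foyer → kitchen
kitchen → porch
kitchen → hall
foyer → studio
garage → nursery
nursery → workshop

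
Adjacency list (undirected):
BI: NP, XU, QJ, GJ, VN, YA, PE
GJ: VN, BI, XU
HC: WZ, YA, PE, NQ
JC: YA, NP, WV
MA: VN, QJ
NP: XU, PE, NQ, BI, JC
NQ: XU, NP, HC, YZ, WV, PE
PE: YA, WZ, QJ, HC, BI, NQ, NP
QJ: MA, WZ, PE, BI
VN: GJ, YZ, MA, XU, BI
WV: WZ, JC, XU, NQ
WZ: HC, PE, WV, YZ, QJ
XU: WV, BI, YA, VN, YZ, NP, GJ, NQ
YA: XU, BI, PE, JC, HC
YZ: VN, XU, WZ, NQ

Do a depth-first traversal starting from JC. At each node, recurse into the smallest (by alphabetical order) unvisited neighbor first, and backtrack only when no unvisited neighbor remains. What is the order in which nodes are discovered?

Visit JC
JC → NP
NP → BI
BI → GJ
GJ → VN
VN → MA
MA → QJ
QJ → PE
PE → HC
HC → NQ
NQ → WV
WV → WZ
WZ → YZ
YZ → XU
XU → YA

JC NP BI GJ VN MA QJ PE HC NQ WV WZ YZ XU YA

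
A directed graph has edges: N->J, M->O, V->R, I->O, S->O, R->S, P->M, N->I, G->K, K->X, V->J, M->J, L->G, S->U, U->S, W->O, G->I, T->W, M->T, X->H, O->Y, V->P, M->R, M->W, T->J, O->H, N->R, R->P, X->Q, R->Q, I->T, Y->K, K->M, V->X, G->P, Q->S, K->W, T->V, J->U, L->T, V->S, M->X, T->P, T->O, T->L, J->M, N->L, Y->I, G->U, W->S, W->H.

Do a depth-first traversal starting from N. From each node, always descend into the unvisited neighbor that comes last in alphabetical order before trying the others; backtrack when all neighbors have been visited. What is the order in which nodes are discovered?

N, R, S, U, O, Y, K, X, Q, H, W, M, T, V, P, J, L, G, I

Visit N
N → R
R → S
S → U
S → O
O → Y
Y → K
K → X
X → Q
X → H
K → W
K → M
M → T
T → V
V → P
V → J
T → L
L → G
G → I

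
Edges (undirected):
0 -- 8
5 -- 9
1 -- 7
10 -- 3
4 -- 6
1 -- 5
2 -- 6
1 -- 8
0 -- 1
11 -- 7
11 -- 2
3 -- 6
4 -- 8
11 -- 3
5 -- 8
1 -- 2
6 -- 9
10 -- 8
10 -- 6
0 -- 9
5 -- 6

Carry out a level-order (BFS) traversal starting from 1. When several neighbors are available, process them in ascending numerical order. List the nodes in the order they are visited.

1 -> 0 -> 2 -> 5 -> 7 -> 8 -> 9 -> 6 -> 11 -> 4 -> 10 -> 3

Visit 1; enqueue 0, 2, 5, 7, 8 → queue [0, 2, 5, 7, 8]
Visit 0; enqueue 9 → queue [2, 5, 7, 8, 9]
Visit 2; enqueue 6, 11 → queue [5, 7, 8, 9, 6, 11]
Visit 5 → queue [7, 8, 9, 6, 11]
Visit 7 → queue [8, 9, 6, 11]
Visit 8; enqueue 4, 10 → queue [9, 6, 11, 4, 10]
Visit 9 → queue [6, 11, 4, 10]
Visit 6; enqueue 3 → queue [11, 4, 10, 3]
Visit 11 → queue [4, 10, 3]
Visit 4 → queue [10, 3]
Visit 10 → queue [3]
Visit 3 → queue []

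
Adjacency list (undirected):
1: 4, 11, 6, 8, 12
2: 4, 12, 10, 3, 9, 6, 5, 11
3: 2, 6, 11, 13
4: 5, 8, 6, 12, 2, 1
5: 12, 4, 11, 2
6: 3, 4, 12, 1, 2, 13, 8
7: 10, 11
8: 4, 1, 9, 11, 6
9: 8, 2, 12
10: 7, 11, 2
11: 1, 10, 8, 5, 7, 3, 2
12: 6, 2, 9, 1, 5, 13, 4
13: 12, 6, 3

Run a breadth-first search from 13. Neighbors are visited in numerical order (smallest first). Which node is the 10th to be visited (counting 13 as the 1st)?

5

Visit 13; enqueue 3, 6, 12 → queue [3, 6, 12]
Visit 3; enqueue 2, 11 → queue [6, 12, 2, 11]
Visit 6; enqueue 1, 4, 8 → queue [12, 2, 11, 1, 4, 8]
Visit 12; enqueue 5, 9 → queue [2, 11, 1, 4, 8, 5, 9]
Visit 2; enqueue 10 → queue [11, 1, 4, 8, 5, 9, 10]
Visit 11; enqueue 7 → queue [1, 4, 8, 5, 9, 10, 7]
Visit 1 → queue [4, 8, 5, 9, 10, 7]
Visit 4 → queue [8, 5, 9, 10, 7]
Visit 8 → queue [5, 9, 10, 7]
Visit 5 → queue [9, 10, 7]
Visit 9 → queue [10, 7]
Visit 10 → queue [7]
Visit 7 → queue []

Visit order: 13, 3, 6, 12, 2, 11, 1, 4, 8, 5, 9, 10, 7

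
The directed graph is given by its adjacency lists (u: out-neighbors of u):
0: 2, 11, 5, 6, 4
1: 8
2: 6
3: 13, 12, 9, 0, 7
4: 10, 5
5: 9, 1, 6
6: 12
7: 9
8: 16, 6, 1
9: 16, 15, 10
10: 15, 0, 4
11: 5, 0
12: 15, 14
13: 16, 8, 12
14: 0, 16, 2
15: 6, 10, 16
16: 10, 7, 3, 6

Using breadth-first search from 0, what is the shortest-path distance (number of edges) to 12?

2

Level 0: 0
Level 1: 2, 4, 5, 6, 11
Level 2: 1, 9, 10, 12
Level 3: 8, 14, 15, 16
Level 4: 3, 7
Level 5: 13
12 first appears at level 2.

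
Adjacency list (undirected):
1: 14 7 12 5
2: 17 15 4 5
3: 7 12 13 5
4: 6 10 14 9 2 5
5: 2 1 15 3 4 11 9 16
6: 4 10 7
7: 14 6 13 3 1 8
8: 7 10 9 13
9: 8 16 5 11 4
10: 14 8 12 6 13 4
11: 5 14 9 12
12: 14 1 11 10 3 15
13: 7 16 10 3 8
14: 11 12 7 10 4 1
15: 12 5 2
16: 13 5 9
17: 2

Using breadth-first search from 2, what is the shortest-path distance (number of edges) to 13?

3

Level 0: 2
Level 1: 4, 5, 15, 17
Level 2: 1, 3, 6, 9, 10, 11, 12, 14, 16
Level 3: 7, 8, 13
13 first appears at level 3.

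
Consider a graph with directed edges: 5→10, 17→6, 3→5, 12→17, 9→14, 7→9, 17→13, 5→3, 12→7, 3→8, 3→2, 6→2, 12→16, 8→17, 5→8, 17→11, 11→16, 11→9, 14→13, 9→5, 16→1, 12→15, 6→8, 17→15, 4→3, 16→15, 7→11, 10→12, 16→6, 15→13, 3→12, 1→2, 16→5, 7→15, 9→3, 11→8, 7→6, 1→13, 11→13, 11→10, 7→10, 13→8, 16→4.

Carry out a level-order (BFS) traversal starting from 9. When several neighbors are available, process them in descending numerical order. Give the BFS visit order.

Visit 9; enqueue 14, 5, 3 → queue [14, 5, 3]
Visit 14; enqueue 13 → queue [5, 3, 13]
Visit 5; enqueue 10, 8 → queue [3, 13, 10, 8]
Visit 3; enqueue 12, 2 → queue [13, 10, 8, 12, 2]
Visit 13 → queue [10, 8, 12, 2]
Visit 10 → queue [8, 12, 2]
Visit 8; enqueue 17 → queue [12, 2, 17]
Visit 12; enqueue 16, 15, 7 → queue [2, 17, 16, 15, 7]
Visit 2 → queue [17, 16, 15, 7]
Visit 17; enqueue 11, 6 → queue [16, 15, 7, 11, 6]
Visit 16; enqueue 4, 1 → queue [15, 7, 11, 6, 4, 1]
Visit 15 → queue [7, 11, 6, 4, 1]
Visit 7 → queue [11, 6, 4, 1]
Visit 11 → queue [6, 4, 1]
Visit 6 → queue [4, 1]
Visit 4 → queue [1]
Visit 1 → queue []

9 14 5 3 13 10 8 12 2 17 16 15 7 11 6 4 1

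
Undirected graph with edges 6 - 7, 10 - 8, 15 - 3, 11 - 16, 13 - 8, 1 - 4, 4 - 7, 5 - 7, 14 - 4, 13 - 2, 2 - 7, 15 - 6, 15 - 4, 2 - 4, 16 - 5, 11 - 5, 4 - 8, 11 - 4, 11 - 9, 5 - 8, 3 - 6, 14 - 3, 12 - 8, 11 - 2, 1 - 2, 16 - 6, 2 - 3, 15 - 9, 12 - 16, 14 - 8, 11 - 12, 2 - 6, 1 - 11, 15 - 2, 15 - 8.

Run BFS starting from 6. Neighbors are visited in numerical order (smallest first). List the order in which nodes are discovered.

Visit 6; enqueue 2, 3, 7, 15, 16 → queue [2, 3, 7, 15, 16]
Visit 2; enqueue 1, 4, 11, 13 → queue [3, 7, 15, 16, 1, 4, 11, 13]
Visit 3; enqueue 14 → queue [7, 15, 16, 1, 4, 11, 13, 14]
Visit 7; enqueue 5 → queue [15, 16, 1, 4, 11, 13, 14, 5]
Visit 15; enqueue 8, 9 → queue [16, 1, 4, 11, 13, 14, 5, 8, 9]
Visit 16; enqueue 12 → queue [1, 4, 11, 13, 14, 5, 8, 9, 12]
Visit 1 → queue [4, 11, 13, 14, 5, 8, 9, 12]
Visit 4 → queue [11, 13, 14, 5, 8, 9, 12]
Visit 11 → queue [13, 14, 5, 8, 9, 12]
Visit 13 → queue [14, 5, 8, 9, 12]
Visit 14 → queue [5, 8, 9, 12]
Visit 5 → queue [8, 9, 12]
Visit 8; enqueue 10 → queue [9, 12, 10]
Visit 9 → queue [12, 10]
Visit 12 → queue [10]
Visit 10 → queue []

6, 2, 3, 7, 15, 16, 1, 4, 11, 13, 14, 5, 8, 9, 12, 10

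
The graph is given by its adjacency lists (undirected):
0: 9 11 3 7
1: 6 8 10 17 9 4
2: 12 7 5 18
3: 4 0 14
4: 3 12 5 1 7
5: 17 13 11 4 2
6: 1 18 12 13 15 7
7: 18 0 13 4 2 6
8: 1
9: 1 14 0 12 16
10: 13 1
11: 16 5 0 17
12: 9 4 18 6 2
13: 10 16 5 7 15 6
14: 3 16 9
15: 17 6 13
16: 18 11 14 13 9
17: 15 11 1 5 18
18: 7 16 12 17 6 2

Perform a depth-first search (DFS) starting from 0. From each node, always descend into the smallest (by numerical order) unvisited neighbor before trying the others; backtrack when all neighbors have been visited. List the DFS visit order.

Visit 0
0 → 3
3 → 4
4 → 1
1 → 6
6 → 7
7 → 2
2 → 5
5 → 11
11 → 16
16 → 9
9 → 12
12 → 18
18 → 17
17 → 15
15 → 13
13 → 10
9 → 14
1 → 8

0 3 4 1 6 7 2 5 11 16 9 12 18 17 15 13 10 14 8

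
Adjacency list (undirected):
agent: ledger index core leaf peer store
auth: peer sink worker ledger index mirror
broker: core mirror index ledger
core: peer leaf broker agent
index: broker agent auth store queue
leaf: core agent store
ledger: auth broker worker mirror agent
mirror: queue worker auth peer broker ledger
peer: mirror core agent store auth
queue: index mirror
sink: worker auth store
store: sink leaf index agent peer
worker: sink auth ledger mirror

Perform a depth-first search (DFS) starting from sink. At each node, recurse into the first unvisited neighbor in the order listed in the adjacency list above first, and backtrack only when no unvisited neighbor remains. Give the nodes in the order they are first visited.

sink worker auth peer mirror queue index broker core leaf agent ledger store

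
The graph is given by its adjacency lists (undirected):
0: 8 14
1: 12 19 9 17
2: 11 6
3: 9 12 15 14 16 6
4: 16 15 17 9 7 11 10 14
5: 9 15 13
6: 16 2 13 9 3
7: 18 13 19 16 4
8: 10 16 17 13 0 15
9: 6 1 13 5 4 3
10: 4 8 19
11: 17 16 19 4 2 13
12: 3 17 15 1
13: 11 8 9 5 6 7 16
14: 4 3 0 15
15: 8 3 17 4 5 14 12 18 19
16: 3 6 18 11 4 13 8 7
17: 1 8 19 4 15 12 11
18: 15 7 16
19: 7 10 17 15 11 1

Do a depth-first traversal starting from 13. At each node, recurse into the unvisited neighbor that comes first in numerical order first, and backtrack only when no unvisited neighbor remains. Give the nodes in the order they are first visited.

Visit 13
13 → 5
5 → 9
9 → 1
1 → 12
12 → 3
3 → 6
6 → 2
2 → 11
11 → 4
4 → 7
7 → 16
16 → 8
8 → 0
0 → 14
14 → 15
15 → 17
17 → 19
19 → 10
15 → 18

13 -> 5 -> 9 -> 1 -> 12 -> 3 -> 6 -> 2 -> 11 -> 4 -> 7 -> 16 -> 8 -> 0 -> 14 -> 15 -> 17 -> 19 -> 10 -> 18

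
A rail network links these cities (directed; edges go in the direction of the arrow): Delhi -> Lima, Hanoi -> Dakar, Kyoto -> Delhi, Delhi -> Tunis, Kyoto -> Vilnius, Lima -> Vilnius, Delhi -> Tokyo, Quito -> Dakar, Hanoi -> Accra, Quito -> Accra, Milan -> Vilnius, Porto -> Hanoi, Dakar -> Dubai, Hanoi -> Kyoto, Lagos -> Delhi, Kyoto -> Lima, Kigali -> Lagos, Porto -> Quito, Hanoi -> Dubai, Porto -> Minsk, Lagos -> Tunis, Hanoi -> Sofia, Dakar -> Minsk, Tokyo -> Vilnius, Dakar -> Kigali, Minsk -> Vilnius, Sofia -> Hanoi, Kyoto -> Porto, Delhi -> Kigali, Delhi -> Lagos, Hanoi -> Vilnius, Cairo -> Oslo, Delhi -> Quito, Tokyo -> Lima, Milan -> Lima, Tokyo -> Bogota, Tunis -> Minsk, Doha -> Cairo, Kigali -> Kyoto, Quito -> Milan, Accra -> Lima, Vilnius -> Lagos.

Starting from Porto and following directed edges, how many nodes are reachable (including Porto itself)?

BFS from Porto visits: Porto, Quito, Minsk, Hanoi, Milan, Dakar, Accra, Vilnius, Sofia, Kyoto, Dubai, Lima, Kigali, Lagos, Delhi, Tunis, Tokyo, Bogota
Reachable nodes: 18 of 21 total.

18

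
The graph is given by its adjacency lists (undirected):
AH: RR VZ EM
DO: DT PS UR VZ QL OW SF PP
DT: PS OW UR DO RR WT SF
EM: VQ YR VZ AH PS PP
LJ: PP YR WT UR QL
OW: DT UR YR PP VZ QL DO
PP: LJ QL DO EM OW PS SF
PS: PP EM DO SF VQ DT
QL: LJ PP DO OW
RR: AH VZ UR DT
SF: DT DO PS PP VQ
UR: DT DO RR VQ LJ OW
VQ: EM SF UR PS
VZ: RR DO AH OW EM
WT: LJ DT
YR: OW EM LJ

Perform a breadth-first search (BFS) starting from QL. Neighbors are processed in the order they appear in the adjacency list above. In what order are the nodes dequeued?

QL → LJ → PP → DO → OW → YR → WT → UR → EM → PS → SF → DT → VZ → RR → VQ → AH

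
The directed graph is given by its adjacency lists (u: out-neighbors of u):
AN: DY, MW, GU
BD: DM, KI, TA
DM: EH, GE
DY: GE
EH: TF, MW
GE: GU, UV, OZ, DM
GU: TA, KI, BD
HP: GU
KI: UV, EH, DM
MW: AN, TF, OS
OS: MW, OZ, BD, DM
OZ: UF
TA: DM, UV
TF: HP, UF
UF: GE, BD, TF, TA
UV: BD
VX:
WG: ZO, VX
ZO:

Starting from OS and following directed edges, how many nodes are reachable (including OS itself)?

16

BFS from OS visits: OS, OZ, MW, DM, BD, UF, TF, AN, GE, EH, TA, KI, HP, GU, DY, UV
Reachable nodes: 16 of 19 total.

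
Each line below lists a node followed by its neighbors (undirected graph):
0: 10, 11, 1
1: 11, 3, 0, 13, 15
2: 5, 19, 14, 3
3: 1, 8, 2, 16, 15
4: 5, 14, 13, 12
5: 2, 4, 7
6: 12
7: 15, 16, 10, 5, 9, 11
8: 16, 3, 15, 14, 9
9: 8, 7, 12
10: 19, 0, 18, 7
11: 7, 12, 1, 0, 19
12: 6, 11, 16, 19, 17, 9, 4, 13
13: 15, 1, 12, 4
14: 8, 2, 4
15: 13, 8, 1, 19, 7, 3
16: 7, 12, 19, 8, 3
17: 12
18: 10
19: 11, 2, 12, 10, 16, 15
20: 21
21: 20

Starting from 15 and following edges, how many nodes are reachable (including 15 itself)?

BFS from 15 visits: 15, 1, 3, 7, 8, 13, 19, 0, 11, 2, 16, 5, 9, 10, 14, 4, 12, 18, 6, 17
Reachable nodes: 20 of 22 total.

20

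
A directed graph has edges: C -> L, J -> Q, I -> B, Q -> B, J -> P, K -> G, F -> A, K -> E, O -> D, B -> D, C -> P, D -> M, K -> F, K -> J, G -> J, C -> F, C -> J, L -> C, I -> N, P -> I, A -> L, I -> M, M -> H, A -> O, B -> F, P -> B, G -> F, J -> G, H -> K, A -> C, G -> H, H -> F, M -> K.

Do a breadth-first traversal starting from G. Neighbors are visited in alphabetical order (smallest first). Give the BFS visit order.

Visit G; enqueue F, H, J → queue [F, H, J]
Visit F; enqueue A → queue [H, J, A]
Visit H; enqueue K → queue [J, A, K]
Visit J; enqueue P, Q → queue [A, K, P, Q]
Visit A; enqueue C, L, O → queue [K, P, Q, C, L, O]
Visit K; enqueue E → queue [P, Q, C, L, O, E]
Visit P; enqueue B, I → queue [Q, C, L, O, E, B, I]
Visit Q → queue [C, L, O, E, B, I]
Visit C → queue [L, O, E, B, I]
Visit L → queue [O, E, B, I]
Visit O; enqueue D → queue [E, B, I, D]
Visit E → queue [B, I, D]
Visit B → queue [I, D]
Visit I; enqueue M, N → queue [D, M, N]
Visit D → queue [M, N]
Visit M → queue [N]
Visit N → queue []

G -> F -> H -> J -> A -> K -> P -> Q -> C -> L -> O -> E -> B -> I -> D -> M -> N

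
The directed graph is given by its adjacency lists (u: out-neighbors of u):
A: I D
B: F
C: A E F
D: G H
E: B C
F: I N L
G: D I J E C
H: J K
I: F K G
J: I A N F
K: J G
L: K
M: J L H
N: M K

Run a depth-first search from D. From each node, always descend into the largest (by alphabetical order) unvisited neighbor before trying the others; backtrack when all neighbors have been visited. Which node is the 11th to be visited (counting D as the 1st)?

Visit D
D → H
H → K
K → J
J → N
N → M
M → L
J → I
I → G
G → E
E → C
C → F
C → A
E → B

Visit order: D, H, K, J, N, M, L, I, G, E, C, F, A, B

C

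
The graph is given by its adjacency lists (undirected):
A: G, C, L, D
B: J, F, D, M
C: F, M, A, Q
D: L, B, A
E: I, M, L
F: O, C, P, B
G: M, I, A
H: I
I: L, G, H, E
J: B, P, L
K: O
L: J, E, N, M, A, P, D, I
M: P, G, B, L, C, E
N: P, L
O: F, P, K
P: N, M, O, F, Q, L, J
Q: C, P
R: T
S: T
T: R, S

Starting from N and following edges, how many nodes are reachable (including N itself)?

17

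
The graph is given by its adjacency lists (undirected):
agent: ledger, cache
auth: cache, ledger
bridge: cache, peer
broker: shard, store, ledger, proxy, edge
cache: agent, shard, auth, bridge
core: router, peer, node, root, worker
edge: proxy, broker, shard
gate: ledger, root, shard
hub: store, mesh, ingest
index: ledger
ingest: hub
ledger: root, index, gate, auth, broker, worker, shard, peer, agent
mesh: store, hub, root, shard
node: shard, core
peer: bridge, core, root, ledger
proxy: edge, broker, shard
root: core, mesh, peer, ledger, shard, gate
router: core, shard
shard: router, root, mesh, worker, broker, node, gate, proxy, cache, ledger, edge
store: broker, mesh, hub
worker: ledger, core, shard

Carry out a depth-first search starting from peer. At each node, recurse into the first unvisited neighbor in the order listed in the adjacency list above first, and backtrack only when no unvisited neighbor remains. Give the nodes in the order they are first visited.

peer -> bridge -> cache -> agent -> ledger -> root -> core -> router -> shard -> mesh -> store -> broker -> proxy -> edge -> hub -> ingest -> worker -> node -> gate -> index -> auth

Visit peer
peer → bridge
bridge → cache
cache → agent
agent → ledger
ledger → root
root → core
core → router
router → shard
shard → mesh
mesh → store
store → broker
broker → proxy
proxy → edge
store → hub
hub → ingest
shard → worker
shard → node
shard → gate
ledger → index
ledger → auth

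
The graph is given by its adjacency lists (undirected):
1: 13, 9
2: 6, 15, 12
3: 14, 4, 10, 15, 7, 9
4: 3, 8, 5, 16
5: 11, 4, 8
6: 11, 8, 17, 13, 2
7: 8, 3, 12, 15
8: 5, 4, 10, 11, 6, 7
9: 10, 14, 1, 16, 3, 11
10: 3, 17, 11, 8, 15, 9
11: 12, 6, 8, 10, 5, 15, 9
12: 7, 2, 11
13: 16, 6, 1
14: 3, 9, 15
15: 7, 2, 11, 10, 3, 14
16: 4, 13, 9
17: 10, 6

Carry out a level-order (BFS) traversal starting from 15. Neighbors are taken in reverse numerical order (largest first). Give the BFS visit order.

15, 14, 11, 10, 7, 3, 2, 9, 12, 8, 6, 5, 17, 4, 16, 1, 13

Visit 15; enqueue 14, 11, 10, 7, 3, 2 → queue [14, 11, 10, 7, 3, 2]
Visit 14; enqueue 9 → queue [11, 10, 7, 3, 2, 9]
Visit 11; enqueue 12, 8, 6, 5 → queue [10, 7, 3, 2, 9, 12, 8, 6, 5]
Visit 10; enqueue 17 → queue [7, 3, 2, 9, 12, 8, 6, 5, 17]
Visit 7 → queue [3, 2, 9, 12, 8, 6, 5, 17]
Visit 3; enqueue 4 → queue [2, 9, 12, 8, 6, 5, 17, 4]
Visit 2 → queue [9, 12, 8, 6, 5, 17, 4]
Visit 9; enqueue 16, 1 → queue [12, 8, 6, 5, 17, 4, 16, 1]
Visit 12 → queue [8, 6, 5, 17, 4, 16, 1]
Visit 8 → queue [6, 5, 17, 4, 16, 1]
Visit 6; enqueue 13 → queue [5, 17, 4, 16, 1, 13]
Visit 5 → queue [17, 4, 16, 1, 13]
Visit 17 → queue [4, 16, 1, 13]
Visit 4 → queue [16, 1, 13]
Visit 16 → queue [1, 13]
Visit 1 → queue [13]
Visit 13 → queue []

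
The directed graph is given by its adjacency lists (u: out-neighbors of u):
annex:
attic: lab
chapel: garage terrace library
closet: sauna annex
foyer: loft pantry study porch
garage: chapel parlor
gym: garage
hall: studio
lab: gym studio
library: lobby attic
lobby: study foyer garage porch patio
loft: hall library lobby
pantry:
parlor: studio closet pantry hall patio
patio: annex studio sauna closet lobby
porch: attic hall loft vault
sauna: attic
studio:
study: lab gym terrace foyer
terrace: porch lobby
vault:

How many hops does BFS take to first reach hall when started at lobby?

Level 0: lobby
Level 1: foyer, garage, patio, porch, study
Level 2: annex, attic, chapel, closet, gym, hall, lab, loft, pantry, parlor, sauna, studio, terrace, vault
Level 3: library
hall first appears at level 2.

2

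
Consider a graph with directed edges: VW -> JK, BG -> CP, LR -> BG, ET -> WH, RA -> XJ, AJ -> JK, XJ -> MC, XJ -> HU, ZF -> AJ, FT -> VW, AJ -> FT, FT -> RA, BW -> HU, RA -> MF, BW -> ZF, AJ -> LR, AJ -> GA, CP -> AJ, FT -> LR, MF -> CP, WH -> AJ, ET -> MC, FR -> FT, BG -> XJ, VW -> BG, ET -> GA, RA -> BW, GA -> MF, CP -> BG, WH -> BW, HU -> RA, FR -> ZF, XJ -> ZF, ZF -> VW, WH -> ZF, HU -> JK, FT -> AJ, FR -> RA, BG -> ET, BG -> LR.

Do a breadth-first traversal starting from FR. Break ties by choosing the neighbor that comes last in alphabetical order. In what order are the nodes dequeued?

FR ZF RA FT VW AJ XJ MF BW LR JK BG GA MC HU CP ET WH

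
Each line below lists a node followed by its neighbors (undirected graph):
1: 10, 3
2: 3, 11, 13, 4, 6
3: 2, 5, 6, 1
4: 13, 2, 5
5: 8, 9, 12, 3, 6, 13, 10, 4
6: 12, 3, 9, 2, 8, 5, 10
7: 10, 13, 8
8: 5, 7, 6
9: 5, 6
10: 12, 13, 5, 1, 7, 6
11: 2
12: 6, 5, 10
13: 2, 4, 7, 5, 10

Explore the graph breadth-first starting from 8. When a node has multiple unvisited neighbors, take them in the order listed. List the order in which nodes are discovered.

Visit 8; enqueue 5, 7, 6 → queue [5, 7, 6]
Visit 5; enqueue 9, 12, 3, 13, 10, 4 → queue [7, 6, 9, 12, 3, 13, 10, 4]
Visit 7 → queue [6, 9, 12, 3, 13, 10, 4]
Visit 6; enqueue 2 → queue [9, 12, 3, 13, 10, 4, 2]
Visit 9 → queue [12, 3, 13, 10, 4, 2]
Visit 12 → queue [3, 13, 10, 4, 2]
Visit 3; enqueue 1 → queue [13, 10, 4, 2, 1]
Visit 13 → queue [10, 4, 2, 1]
Visit 10 → queue [4, 2, 1]
Visit 4 → queue [2, 1]
Visit 2; enqueue 11 → queue [1, 11]
Visit 1 → queue [11]
Visit 11 → queue []

8, 5, 7, 6, 9, 12, 3, 13, 10, 4, 2, 1, 11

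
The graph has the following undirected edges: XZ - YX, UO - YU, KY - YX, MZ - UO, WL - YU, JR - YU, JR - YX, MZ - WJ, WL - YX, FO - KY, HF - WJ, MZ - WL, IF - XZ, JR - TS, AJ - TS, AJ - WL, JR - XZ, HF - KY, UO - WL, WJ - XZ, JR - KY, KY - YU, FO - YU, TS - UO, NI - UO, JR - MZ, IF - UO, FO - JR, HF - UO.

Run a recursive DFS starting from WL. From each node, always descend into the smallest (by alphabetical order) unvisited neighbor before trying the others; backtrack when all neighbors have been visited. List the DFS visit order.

WL -> AJ -> TS -> JR -> FO -> KY -> HF -> UO -> IF -> XZ -> WJ -> MZ -> YX -> NI -> YU

Visit WL
WL → AJ
AJ → TS
TS → JR
JR → FO
FO → KY
KY → HF
HF → UO
UO → IF
IF → XZ
XZ → WJ
WJ → MZ
XZ → YX
UO → NI
UO → YU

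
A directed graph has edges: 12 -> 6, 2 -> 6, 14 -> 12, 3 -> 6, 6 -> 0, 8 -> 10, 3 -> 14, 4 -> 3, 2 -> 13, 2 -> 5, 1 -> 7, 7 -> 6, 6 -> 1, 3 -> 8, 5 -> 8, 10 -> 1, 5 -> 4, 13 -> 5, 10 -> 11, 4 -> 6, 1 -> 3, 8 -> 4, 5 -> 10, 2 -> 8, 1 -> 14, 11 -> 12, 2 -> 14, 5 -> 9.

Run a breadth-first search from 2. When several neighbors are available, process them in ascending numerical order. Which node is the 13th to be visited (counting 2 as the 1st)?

3

Visit 2; enqueue 5, 6, 8, 13, 14 → queue [5, 6, 8, 13, 14]
Visit 5; enqueue 4, 9, 10 → queue [6, 8, 13, 14, 4, 9, 10]
Visit 6; enqueue 0, 1 → queue [8, 13, 14, 4, 9, 10, 0, 1]
Visit 8 → queue [13, 14, 4, 9, 10, 0, 1]
Visit 13 → queue [14, 4, 9, 10, 0, 1]
Visit 14; enqueue 12 → queue [4, 9, 10, 0, 1, 12]
Visit 4; enqueue 3 → queue [9, 10, 0, 1, 12, 3]
Visit 9 → queue [10, 0, 1, 12, 3]
Visit 10; enqueue 11 → queue [0, 1, 12, 3, 11]
Visit 0 → queue [1, 12, 3, 11]
Visit 1; enqueue 7 → queue [12, 3, 11, 7]
Visit 12 → queue [3, 11, 7]
Visit 3 → queue [11, 7]
Visit 11 → queue [7]
Visit 7 → queue []

Visit order: 2, 5, 6, 8, 13, 14, 4, 9, 10, 0, 1, 12, 3, 11, 7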